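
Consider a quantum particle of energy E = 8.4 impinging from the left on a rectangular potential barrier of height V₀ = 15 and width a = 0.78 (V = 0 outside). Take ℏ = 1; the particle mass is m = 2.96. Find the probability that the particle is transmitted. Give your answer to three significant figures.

E < V₀: inside the barrier ψ ∝ e^{±κx} with κ = √(2m(V₀ − E))/ℏ = 6.251.
κa = 4.876, sinh(κa) = 65.52.
The exact tunnelling result is T⁻¹ = 1 + V₀² sinh²(κa) / [4E(V₀ − E)] = 4357, so T = 0.000230.

T = 0.000230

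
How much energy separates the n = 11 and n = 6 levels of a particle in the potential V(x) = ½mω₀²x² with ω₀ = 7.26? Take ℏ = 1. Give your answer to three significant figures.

E_n = ℏω₀(n + ½), so ΔE = (11 − 6) ℏω₀ = 5 × 7.26 = 36.30.

ΔE = 36.3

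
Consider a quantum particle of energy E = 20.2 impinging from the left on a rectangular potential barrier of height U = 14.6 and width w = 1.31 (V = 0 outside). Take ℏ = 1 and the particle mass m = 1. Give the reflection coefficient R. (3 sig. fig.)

R = 0.297

Above the barrier the interior wavenumber is k₂ = √(2m(E − U))/ℏ = 3.347, giving phase k₂w = 4.384.
T = [1 + U² sin²(k₂w) / (4E(E − U))]⁻¹ = 1/1.422 = 0.703.
R = 1 − T = 0.297.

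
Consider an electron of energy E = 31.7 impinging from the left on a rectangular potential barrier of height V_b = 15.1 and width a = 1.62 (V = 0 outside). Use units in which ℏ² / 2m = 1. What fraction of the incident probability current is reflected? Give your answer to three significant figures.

Above the barrier the interior wavenumber is k₂ = √(2m(E − V_b))/ℏ = 4.074, giving phase k₂a = 6.600.
T = [1 + V_b² sin²(k₂a) / (4E(E − V_b))]⁻¹ = 1/1.011 = 0.990.
R = 1 − T = 0.0104.

R = 0.0104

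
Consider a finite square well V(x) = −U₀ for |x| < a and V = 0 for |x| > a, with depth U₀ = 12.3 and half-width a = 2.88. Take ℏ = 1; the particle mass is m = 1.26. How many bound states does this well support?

The dimensionless depth is z₀ = a√(2mU₀)/ℏ = 2.88 × √(31.00) = 16.03.
A new bound state (alternating even/odd) appears each time z₀ passes a multiple of π/2, so N = ⌊2z₀/π⌋ + 1 = ⌊10.21⌋ + 1 = 11.

N = 11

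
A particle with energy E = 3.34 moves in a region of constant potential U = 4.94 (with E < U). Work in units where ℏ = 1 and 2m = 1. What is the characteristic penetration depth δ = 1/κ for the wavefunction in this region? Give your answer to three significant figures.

δ = 0.791

Since E < U the TISE in this region is ψ'' = κ²ψ with κ = √(2m(U − E))/ℏ.
κ = √(2 × 0.5 × 1.6) = 1.265. The penetration depth is δ = 1/κ = 0.791.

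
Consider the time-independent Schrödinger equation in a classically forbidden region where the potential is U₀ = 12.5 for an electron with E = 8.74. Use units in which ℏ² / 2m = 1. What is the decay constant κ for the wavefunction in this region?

κ = 1.94

Since E < U₀ the TISE in this region is ψ'' = κ²ψ with κ = √(2m(U₀ − E))/ℏ.
κ = √(2 × 0.5 × 3.76) = 1.939.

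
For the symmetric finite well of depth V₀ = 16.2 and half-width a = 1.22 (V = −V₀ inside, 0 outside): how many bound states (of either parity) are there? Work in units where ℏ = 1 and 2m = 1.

N = 4

The dimensionless depth is z₀ = a√(2mV₀)/ℏ = 1.22 × √(16.20) = 4.910.
A new bound state (alternating even/odd) appears each time z₀ passes a multiple of π/2, so N = ⌊2z₀/π⌋ + 1 = ⌊3.126⌋ + 1 = 4.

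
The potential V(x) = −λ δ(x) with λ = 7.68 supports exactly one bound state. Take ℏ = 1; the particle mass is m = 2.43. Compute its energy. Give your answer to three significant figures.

For x ≠ 0 the bound state is ψ ∝ e^{−κ|x|}; integrating the TISE across the delta gives the cusp condition 2κ = 2mλ/ℏ², so κ = 18.66.
Then E = −ℏ²κ²/(2m) = −mλ²/(2ℏ²) = -71.66.

E = -71.7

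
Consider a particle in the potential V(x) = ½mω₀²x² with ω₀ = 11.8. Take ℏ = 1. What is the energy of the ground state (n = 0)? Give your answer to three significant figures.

Using E_n = (n + ½)ℏω₀: E_0 = 0.5 × 11.8 = 5.900.

E = 5.90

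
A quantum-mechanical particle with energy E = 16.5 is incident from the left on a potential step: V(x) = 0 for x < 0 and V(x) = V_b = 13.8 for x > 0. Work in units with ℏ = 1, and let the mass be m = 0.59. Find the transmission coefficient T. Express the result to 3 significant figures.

T = 0.820

The wavenumbers are k₁ = √(2mE)/ℏ = 4.412 on the left and k₂ = √(2m(E − V_b))/ℏ = 1.785 on the right.
Continuity of ψ and ψ′ at the step yields the reflection amplitude r = (k₁ − k₂)/(k₁ + k₂) = 0.4240; thus R = |r|² = 0.1798, T = 0.8202.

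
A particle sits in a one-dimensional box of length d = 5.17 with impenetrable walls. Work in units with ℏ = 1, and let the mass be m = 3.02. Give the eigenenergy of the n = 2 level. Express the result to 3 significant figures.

E = 0.245

Requiring ψ(0) = ψ(d) = 0 quantises k = nπ/d, hence E_n = ℏ²k²/2m = n²π²ℏ²/(2md²).
E_2 = 2² × π² / (2 × 3.02 × 5.17²) = 0.2445.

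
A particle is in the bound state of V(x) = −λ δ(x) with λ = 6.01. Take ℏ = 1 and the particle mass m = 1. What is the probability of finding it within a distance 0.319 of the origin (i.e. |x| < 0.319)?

The normalised bound state is ψ = √κ e^{−κ|x|} with κ = mλ/ℏ² = 6.010.
P(|x| < d) = ∫_{−d}^{d} κ e^{−2κ|x|} dx = 1 − e^{−2κd} = 1 − e^{−3.834} = 0.9784.

P = 0.978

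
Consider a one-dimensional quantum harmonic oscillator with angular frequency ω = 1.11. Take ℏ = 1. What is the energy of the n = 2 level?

E = 2.78

Using E_n = (n + ½)ℏω: E_2 = 2.5 × 1.11 = 2.775.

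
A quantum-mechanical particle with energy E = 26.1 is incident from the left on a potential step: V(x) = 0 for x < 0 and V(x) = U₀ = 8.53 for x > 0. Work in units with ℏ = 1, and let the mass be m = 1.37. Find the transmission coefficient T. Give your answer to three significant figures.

On each side the TISE gives plane waves with k = √(2m(E − V))/ℏ: k₁ = √(2·1.37·26.1) = 8.457, k₂ = √(2·1.37·17.57) = 6.938.
Continuity of ψ and ψ′ at the step yields the reflection amplitude r = (k₁ − k₂)/(k₁ + k₂) = 0.09861; thus R = |r|² = 0.009725, T = 0.9903.

T = 0.990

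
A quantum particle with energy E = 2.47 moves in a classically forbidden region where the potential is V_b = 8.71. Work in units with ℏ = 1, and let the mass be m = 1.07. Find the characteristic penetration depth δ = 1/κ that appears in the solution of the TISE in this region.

δ = 0.274

Since E < V_b the TISE in this region is ψ'' = κ²ψ with κ = √(2m(V_b − E))/ℏ.
κ = √(2 × 1.07 × 6.24) = 3.654. The penetration depth is δ = 1/κ = 0.274.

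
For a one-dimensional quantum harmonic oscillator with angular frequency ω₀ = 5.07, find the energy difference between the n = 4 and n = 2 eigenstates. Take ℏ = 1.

ΔE = 10.1

E_n = ℏω₀(n + ½), so ΔE = (4 − 2) ℏω₀ = 2 × 5.07 = 10.14.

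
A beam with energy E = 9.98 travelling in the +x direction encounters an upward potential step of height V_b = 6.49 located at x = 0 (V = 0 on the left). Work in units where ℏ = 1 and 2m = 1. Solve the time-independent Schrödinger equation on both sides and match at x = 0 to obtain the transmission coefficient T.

On each side the TISE gives plane waves with k = √(2m(E − V))/ℏ: k₁ = √(2·½·9.98) = 3.159, k₂ = √(2·½·3.49) = 1.868.
Matching ψ and ψ′ at x = 0 gives r = (k₁ − k₂)/(k₁ + k₂), so R = r² = 0.06594 and T = 1 − R = 0.9341.

T = 0.934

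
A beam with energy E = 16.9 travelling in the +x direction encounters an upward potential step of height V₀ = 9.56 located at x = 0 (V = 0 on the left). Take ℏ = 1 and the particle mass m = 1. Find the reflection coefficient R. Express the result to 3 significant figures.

The wavenumbers are k₁ = √(2mE)/ℏ = 5.814 on the left and k₂ = √(2m(E − V₀))/ℏ = 3.831 on the right.
Matching ψ and ψ′ at x = 0 gives r = (k₁ − k₂)/(k₁ + k₂), so R = r² = 0.04224 and T = 1 − R = 0.9578.

R = 0.0422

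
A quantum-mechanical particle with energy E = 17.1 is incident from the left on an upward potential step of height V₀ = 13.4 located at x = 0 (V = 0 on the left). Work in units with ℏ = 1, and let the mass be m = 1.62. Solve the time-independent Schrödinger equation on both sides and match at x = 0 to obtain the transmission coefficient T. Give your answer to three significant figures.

T = 0.867

On each side the TISE gives plane waves with k = √(2m(E − V))/ℏ: k₁ = √(2·1.62·17.1) = 7.443, k₂ = √(2·1.62·3.7) = 3.462.
Matching ψ and ψ′ at x = 0 gives r = (k₁ − k₂)/(k₁ + k₂), so R = r² = 0.1333 and T = 1 − R = 0.8667.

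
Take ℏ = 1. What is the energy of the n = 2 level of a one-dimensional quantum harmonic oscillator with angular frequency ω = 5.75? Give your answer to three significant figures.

The oscillator eigenvalues are E_n = ℏω(n + ½), so E_2 = 5.75 × 2.5 = 14.38.

E = 14.4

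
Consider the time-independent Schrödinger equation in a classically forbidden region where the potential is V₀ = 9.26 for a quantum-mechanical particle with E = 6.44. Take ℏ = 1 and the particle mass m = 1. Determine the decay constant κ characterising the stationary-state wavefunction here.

κ = 2.37

Since E < V₀ the TISE in this region is ψ'' = κ²ψ with κ = √(2m(V₀ − E))/ℏ.
κ = √(2 × 1 × 2.82) = 2.375.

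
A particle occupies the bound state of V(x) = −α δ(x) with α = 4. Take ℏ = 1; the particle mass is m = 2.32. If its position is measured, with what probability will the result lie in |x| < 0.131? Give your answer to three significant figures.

P = 0.912

The normalised bound state is ψ = √κ e^{−κ|x|} with κ = mα/ℏ² = 9.280.
P(|x| < d) = ∫_{−d}^{d} κ e^{−2κ|x|} dx = 1 − e^{−2κd} = 1 − e^{−2.431} = 0.9121.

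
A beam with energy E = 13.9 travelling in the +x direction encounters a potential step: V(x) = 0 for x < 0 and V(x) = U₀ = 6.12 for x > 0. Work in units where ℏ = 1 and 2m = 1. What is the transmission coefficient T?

T = 0.979

The wavenumbers are k₁ = √(2mE)/ℏ = 3.728 on the left and k₂ = √(2m(E − U₀))/ℏ = 2.789 on the right.
Continuity of ψ and ψ′ at the step yields the reflection amplitude r = (k₁ − k₂)/(k₁ + k₂) = 0.1441; thus R = |r|² = 0.02076, T = 0.9792.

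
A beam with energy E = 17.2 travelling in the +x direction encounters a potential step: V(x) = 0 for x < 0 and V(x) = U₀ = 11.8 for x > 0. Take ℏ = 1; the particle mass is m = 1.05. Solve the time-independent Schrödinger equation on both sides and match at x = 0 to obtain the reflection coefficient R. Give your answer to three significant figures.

The wavenumbers are k₁ = √(2mE)/ℏ = 6.010 on the left and k₂ = √(2m(E − U₀))/ℏ = 3.367 on the right.
Matching ψ and ψ′ at x = 0 gives r = (k₁ − k₂)/(k₁ + k₂), so R = r² = 0.07941 and T = 1 − R = 0.9206.

R = 0.0794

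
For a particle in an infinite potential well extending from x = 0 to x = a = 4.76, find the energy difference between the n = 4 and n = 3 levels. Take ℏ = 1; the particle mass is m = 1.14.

ΔE = 1.34

E_n = n²π²ℏ²/(2ma²), so ΔE = (4² − 3²) π²ℏ²/(2ma²).
ΔE = 7 × π² / (2 × 1.14 × 4.76²) = 1.337.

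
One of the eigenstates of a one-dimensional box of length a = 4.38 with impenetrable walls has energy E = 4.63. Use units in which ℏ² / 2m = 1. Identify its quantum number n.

n = 3

From E_n = n²π²ℏ²/(2ma²) invert to n = √(2ma²E)/(πℏ).
n = (4.38/π) × √(2 × 0.5 × 4.63) = 3.000 → n = 3.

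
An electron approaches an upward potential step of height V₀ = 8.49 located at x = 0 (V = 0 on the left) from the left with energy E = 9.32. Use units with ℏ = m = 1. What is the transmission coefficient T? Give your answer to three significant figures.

T = 0.708

On each side the TISE gives plane waves with k = √(2m(E − V))/ℏ: k₁ = √(2·1·9.32) = 4.317, k₂ = √(2·1·0.83) = 1.288.
Matching ψ and ψ′ at x = 0 gives r = (k₁ − k₂)/(k₁ + k₂), so R = r² = 0.2920 and T = 1 − R = 0.7080.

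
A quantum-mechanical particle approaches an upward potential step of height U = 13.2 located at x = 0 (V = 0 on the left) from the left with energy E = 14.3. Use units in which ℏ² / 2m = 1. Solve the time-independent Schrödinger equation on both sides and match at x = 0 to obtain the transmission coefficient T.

The wavenumbers are k₁ = √(2mE)/ℏ = 3.782 on the left and k₂ = √(2m(E − U))/ℏ = 1.049 on the right.
Continuity of ψ and ψ′ at the step yields the reflection amplitude r = (k₁ − k₂)/(k₁ + k₂) = 0.5657; thus R = |r|² = 0.3201, T = 0.6799.

T = 0.680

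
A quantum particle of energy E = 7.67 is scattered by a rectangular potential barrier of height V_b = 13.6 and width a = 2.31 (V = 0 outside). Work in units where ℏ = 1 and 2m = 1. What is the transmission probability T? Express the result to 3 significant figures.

T = 0.0000512

E < V_b: inside the barrier ψ ∝ e^{±κx} with κ = √(2m(V_b − E))/ℏ = 2.435.
κa = 5.625, sinh(κa) = 138.7.
Matching ψ, ψ′ at both faces gives T = [1 + V_b² sinh²(κa) / (4E(V_b − E))]⁻¹ = 1/19550 = 0.0000512.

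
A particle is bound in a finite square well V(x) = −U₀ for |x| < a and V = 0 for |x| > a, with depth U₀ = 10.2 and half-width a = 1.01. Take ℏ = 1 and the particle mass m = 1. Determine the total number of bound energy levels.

The dimensionless depth is z₀ = a√(2mU₀)/ℏ = 1.01 × √(20.40) = 4.562.
A new bound state (alternating even/odd) appears each time z₀ passes a multiple of π/2, so N = ⌊2z₀/π⌋ + 1 = ⌊2.904⌋ + 1 = 3.

N = 3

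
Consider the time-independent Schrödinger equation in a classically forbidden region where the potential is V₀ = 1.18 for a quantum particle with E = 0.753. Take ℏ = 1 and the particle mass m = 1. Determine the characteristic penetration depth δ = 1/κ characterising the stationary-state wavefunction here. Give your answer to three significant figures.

Since E < V₀ the TISE in this region is ψ'' = κ²ψ with κ = √(2m(V₀ − E))/ℏ.
κ = √(2 × 1 × 0.427) = 0.9241. The penetration depth is δ = 1/κ = 1.08.

δ = 1.08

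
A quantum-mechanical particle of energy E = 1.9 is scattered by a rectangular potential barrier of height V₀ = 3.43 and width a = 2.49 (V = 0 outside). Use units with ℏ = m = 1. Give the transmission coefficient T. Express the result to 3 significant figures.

T = 0.000651

Since E < V₀ the interior solution is evanescent with decay constant κ = √(2m(V₀ − E))/ℏ = 1.749.
κa = 4.356, sinh(κa) = 38.96.
The exact tunnelling result is T⁻¹ = 1 + V₀² sinh²(κa) / [4E(V₀ − E)] = 1536, so T = 0.000651.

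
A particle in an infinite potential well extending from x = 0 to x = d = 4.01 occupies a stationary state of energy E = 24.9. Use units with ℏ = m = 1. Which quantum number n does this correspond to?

n = 9

From E_n = n²π²ℏ²/(2md²) invert to n = √(2md²E)/(πℏ).
n = (4.01/π) × √(2 × 1 × 24.9) = 9.008 → n = 9.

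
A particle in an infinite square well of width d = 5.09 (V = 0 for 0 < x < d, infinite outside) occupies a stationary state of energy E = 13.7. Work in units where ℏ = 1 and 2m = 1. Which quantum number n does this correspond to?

For an infinite well E_n = n²π²ℏ²/(2md²), so n = (d/πℏ)√(2mE).
n = (5.09/π) × √(2 × 0.5 × 13.7) = 5.997 → n = 6.

n = 6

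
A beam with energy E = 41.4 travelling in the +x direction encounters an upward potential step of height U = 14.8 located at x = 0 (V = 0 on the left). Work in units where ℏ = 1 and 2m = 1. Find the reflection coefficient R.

R = 0.0121

The wavenumbers are k₁ = √(2mE)/ℏ = 6.434 on the left and k₂ = √(2m(E − U))/ℏ = 5.158 on the right.
Matching ψ and ψ′ at x = 0 gives r = (k₁ − k₂)/(k₁ + k₂), so R = r² = 0.01213 and T = 1 − R = 0.9879.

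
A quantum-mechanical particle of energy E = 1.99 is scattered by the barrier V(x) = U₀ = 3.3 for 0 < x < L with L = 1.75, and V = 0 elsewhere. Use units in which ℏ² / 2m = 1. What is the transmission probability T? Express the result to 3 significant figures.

T = 0.0675

E < U₀: inside the barrier ψ ∝ e^{±κx} with κ = √(2m(U₀ − E))/ℏ = 1.145.
κL = 2.003, sinh(κL) = 3.638.
The exact tunnelling result is T⁻¹ = 1 + U₀² sinh²(κL) / [4E(U₀ − E)] = 14.82, so T = 0.0675.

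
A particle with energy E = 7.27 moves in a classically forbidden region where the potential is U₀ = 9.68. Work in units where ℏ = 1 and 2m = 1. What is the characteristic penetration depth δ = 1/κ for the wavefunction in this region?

δ = 0.644

Since E < U₀ the TISE in this region is ψ'' = κ²ψ with κ = √(2m(U₀ − E))/ℏ.
κ = √(2 × 0.5 × 2.41) = 1.552. The penetration depth is δ = 1/κ = 0.644.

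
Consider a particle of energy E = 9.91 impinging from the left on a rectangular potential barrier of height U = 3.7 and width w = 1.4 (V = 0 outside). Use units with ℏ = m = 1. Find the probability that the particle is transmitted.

T = 0.950

E > U: inside the barrier k₂ = √(2m(E − U))/ℏ = 3.524, k₂w = 4.934.
T = [1 + U² sin²(k₂w) / (4E(E − U))]⁻¹ = 1/1.053 = 0.950.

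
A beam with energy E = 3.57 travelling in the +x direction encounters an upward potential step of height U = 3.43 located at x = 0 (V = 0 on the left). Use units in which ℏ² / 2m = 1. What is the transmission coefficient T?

On each side the TISE gives plane waves with k = √(2m(E − V))/ℏ: k₁ = √(2·½·3.57) = 1.889, k₂ = √(2·½·0.14) = 0.3742.
Matching ψ and ψ′ at x = 0 gives r = (k₁ − k₂)/(k₁ + k₂), so R = r² = 0.4481 and T = 1 − R = 0.5519.

T = 0.552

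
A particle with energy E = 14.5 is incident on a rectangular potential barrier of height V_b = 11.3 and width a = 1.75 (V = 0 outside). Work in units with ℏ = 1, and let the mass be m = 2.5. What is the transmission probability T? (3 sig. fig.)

E > V_b: inside the barrier k₂ = √(2m(E − V_b))/ℏ = 4.000, k₂a = 7.000.
T = [1 + V_b² sin²(k₂a) / (4E(E − V_b))]⁻¹ = 1/1.297 = 0.771.

T = 0.771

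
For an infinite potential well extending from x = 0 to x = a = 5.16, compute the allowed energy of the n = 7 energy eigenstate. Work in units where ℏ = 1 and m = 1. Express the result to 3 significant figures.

Requiring ψ(0) = ψ(a) = 0 quantises k = nπ/a, hence E_n = ℏ²k²/2m = n²π²ℏ²/(2ma²).
E_7 = 7² × π² / (2 × 1 × 5.16²) = 9.082.

E = 9.08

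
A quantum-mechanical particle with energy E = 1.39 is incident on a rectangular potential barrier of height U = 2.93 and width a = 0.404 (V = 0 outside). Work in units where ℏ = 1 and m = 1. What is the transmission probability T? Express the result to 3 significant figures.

Since E < U the interior solution is evanescent with decay constant κ = √(2m(U − E))/ℏ = 1.755.
κa = 0.7090, sinh(κa) = 0.7699.
Matching ψ, ψ′ at both faces gives T = [1 + U² sinh²(κa) / (4E(U − E))]⁻¹ = 1/1.594 = 0.627.

T = 0.627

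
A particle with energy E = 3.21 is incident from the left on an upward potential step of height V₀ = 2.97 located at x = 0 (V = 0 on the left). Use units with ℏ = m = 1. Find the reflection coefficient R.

The wavenumbers are k₁ = √(2mE)/ℏ = 2.534 on the left and k₂ = √(2m(E − V₀))/ℏ = 0.6928 on the right.
Continuity of ψ and ψ′ at the step yields the reflection amplitude r = (k₁ − k₂)/(k₁ + k₂) = 0.5706; thus R = |r|² = 0.3255, T = 0.6745.

R = 0.326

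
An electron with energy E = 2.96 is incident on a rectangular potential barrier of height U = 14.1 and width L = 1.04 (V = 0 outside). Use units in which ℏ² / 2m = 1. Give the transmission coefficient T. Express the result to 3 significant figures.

E < U: inside the barrier ψ ∝ e^{±κx} with κ = √(2m(U − E))/ℏ = 3.338.
κL = 3.471, sinh(κL) = 16.07.
The exact tunnelling result is T⁻¹ = 1 + U² sinh²(κL) / [4E(U − E)] = 390.3, so T = 0.00256.

T = 0.00256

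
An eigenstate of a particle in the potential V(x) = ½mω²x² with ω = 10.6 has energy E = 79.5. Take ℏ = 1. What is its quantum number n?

E_n = ℏω(n + ½) ⇒ n = E/(ℏω) − ½ = 79.5/10.6 − 0.5 = 7.000 → n = 7.

n = 7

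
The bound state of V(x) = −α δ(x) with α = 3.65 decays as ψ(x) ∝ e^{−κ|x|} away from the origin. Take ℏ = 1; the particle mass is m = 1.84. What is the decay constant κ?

κ = 6.72

Integrating the TISE across x = 0 gives the cusp condition ψ'(0⁺) − ψ'(0⁻) = −(2mα/ℏ²)ψ(0).
With ψ ∝ e^{−κ|x|} this yields −2κ = −2mα/ℏ², so κ = mα/ℏ² = 6.716.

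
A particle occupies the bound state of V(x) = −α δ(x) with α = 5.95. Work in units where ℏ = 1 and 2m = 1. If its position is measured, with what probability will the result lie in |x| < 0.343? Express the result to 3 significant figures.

P = 0.870

The normalised bound state is ψ = √κ e^{−κ|x|} with κ = mα/ℏ² = 2.975.
P(|x| < d) = ∫_{−d}^{d} κ e^{−2κ|x|} dx = 1 − e^{−2κd} = 1 − e^{−2.041} = 0.8701.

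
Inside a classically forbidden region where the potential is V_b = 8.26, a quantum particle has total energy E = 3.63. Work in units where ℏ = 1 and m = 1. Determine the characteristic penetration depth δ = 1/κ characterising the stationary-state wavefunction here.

δ = 0.329

Since E < V_b the TISE in this region is ψ'' = κ²ψ with κ = √(2m(V_b − E))/ℏ.
κ = √(2 × 1 × 4.63) = 3.043. The penetration depth is δ = 1/κ = 0.329.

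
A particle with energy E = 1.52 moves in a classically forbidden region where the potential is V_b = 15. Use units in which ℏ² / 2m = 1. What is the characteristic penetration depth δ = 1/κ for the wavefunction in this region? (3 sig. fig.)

Since E < V_b the TISE in this region is ψ'' = κ²ψ with κ = √(2m(V_b − E))/ℏ.
κ = √(2 × 0.5 × 13.48) = 3.672. The penetration depth is δ = 1/κ = 0.272.

δ = 0.272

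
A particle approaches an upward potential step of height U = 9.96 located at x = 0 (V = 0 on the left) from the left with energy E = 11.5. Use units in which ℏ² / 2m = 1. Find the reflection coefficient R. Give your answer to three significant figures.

R = 0.215

The wavenumbers are k₁ = √(2mE)/ℏ = 3.391 on the left and k₂ = √(2m(E − U))/ℏ = 1.241 on the right.
Continuity of ψ and ψ′ at the step yields the reflection amplitude r = (k₁ − k₂)/(k₁ + k₂) = 0.4642; thus R = |r|² = 0.2155, T = 0.7845.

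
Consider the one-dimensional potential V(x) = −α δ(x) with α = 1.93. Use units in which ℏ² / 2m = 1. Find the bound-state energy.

E = -0.931

For x ≠ 0 the bound state is ψ ∝ e^{−κ|x|}; integrating the TISE across the delta gives the cusp condition 2κ = 2mα/ℏ², so κ = 0.9650.
Then E = −ℏ²κ²/(2m) = −mα²/(2ℏ²) = -0.9312.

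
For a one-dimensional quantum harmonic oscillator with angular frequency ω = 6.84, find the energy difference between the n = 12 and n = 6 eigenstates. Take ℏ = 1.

ΔE = 41.0

E_n = ℏω(n + ½), so ΔE = (12 − 6) ℏω = 6 × 6.84 = 41.04.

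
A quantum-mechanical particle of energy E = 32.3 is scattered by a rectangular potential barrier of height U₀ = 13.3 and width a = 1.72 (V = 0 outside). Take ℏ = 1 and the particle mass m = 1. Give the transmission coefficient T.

T = 0.942

Above the barrier the interior wavenumber is k₂ = √(2m(E − U₀))/ℏ = 6.164, giving phase k₂a = 10.60.
Matching at both interfaces gives T⁻¹ = 1 + U₀² sin²(k₂a) / [4E(E − U₀)] = 1.062, hence T = 0.942.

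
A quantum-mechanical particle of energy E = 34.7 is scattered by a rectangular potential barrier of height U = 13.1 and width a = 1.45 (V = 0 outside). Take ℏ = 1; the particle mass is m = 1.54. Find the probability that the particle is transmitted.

E > U: inside the barrier k₂ = √(2m(E − U))/ℏ = 8.156, k₂a = 11.83.
Matching at both interfaces gives T⁻¹ = 1 + U² sin²(k₂a) / [4E(E − U)] = 1.026, hence T = 0.975.

T = 0.975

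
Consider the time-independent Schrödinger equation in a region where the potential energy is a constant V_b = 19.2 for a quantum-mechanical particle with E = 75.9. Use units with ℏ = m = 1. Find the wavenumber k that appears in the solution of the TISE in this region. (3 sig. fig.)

k = 10.6

With E > V_b the solution is oscillatory, ψ ∝ e^{±ikx} with k = √(2m(E − V_b))/ℏ.
k = √(2 × 1 × 56.7) = 10.65.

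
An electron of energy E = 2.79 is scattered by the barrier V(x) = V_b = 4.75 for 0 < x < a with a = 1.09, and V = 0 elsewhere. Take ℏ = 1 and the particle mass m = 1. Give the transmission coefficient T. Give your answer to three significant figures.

E < V_b: inside the barrier ψ ∝ e^{±κx} with κ = √(2m(V_b − E))/ℏ = 1.980.
κa = 2.158, sinh(κa) = 4.270.
The exact tunnelling result is T⁻¹ = 1 + V_b² sinh²(κa) / [4E(V_b − E)] = 19.80, so T = 0.0505.

T = 0.0505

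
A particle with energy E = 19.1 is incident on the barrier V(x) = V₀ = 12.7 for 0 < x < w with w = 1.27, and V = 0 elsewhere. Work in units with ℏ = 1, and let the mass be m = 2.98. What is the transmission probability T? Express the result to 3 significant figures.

Above the barrier the interior wavenumber is k₂ = √(2m(E − V₀))/ℏ = 6.176, giving phase k₂w = 7.844.
Matching at both interfaces gives T⁻¹ = 1 + V₀² sin²(k₂w) / [4E(E − V₀)] = 1.330, hence T = 0.752.

T = 0.752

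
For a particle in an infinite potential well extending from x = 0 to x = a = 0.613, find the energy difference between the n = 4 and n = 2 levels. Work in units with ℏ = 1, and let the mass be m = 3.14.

E_n = n²π²ℏ²/(2ma²), so ΔE = (4² − 2²) π²ℏ²/(2ma²).
ΔE = 12 × π² / (2 × 3.14 × 0.613²) = 50.19.

ΔE = 50.2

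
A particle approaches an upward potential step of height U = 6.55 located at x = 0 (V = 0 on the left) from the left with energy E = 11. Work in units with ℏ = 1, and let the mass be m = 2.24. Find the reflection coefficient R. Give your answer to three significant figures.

R = 0.0495

The wavenumbers are k₁ = √(2mE)/ℏ = 7.020 on the left and k₂ = √(2m(E − U))/ℏ = 4.465 on the right.
Matching ψ and ψ′ at x = 0 gives r = (k₁ − k₂)/(k₁ + k₂), so R = r² = 0.04949 and T = 1 − R = 0.9505.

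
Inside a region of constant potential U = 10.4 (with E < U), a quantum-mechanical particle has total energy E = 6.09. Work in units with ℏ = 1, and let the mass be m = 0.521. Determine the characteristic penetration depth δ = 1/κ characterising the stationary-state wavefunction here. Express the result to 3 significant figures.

δ = 0.472

Since E < U the TISE in this region is ψ'' = κ²ψ with κ = √(2m(U − E))/ℏ.
κ = √(2 × 0.521 × 4.31) = 2.119. The penetration depth is δ = 1/κ = 0.472.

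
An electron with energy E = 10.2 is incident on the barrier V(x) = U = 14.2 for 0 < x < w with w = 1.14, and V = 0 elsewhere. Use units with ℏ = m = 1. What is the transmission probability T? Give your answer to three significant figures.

E < U: inside the barrier ψ ∝ e^{±κx} with κ = √(2m(U − E))/ℏ = 2.828.
κw = 3.224, sinh(κw) = 12.55.
Matching ψ, ψ′ at both faces gives T = [1 + U² sinh²(κw) / (4E(U − E))]⁻¹ = 1/195.6 = 0.00511.

T = 0.00511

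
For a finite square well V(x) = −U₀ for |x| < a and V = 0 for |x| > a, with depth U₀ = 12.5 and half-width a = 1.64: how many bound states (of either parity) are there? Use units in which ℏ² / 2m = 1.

N = 4

Define the well-strength parameter z₀ = (a/ℏ)√(2mU₀) = 1.64 × √(2·0.5·12.5) = 5.798.
The even/odd transcendental equations gain one root per π/2 in z₀, giving N = 1 + ⌊2z₀/π⌋ = 1 + ⌊3.691⌋ = 4.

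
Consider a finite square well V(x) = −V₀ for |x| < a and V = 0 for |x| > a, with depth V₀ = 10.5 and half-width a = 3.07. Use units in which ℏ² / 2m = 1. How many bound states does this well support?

N = 7

The dimensionless depth is z₀ = a√(2mV₀)/ℏ = 3.07 × √(10.50) = 9.948.
The even/odd transcendental equations gain one root per π/2 in z₀, giving N = 1 + ⌊2z₀/π⌋ = 1 + ⌊6.333⌋ = 7.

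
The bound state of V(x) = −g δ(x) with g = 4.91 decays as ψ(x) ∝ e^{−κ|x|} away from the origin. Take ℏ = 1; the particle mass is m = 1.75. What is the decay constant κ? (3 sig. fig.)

Integrate −(ℏ²/2m)ψ'' − gδ(x)ψ = Eψ from −ε to +ε: the ψ'' term gives ψ'(0⁺) − ψ'(0⁻) and the δ term gives −(2mg/ℏ²)ψ(0).
With ψ ∝ e^{−κ|x|} this yields −2κ = −2mg/ℏ², so κ = mg/ℏ² = 8.593.

κ = 8.59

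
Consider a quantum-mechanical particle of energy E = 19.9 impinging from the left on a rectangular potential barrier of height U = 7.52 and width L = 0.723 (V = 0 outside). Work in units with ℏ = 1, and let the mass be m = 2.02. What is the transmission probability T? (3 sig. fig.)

T = 0.954

E > U: inside the barrier k₂ = √(2m(E − U))/ℏ = 7.072, k₂L = 5.113.
Matching at both interfaces gives T⁻¹ = 1 + U² sin²(k₂L) / [4E(E − U)] = 1.049, hence T = 0.954.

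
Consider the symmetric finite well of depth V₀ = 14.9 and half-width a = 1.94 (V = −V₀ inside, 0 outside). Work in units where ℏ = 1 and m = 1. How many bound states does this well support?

N = 7

The dimensionless depth is z₀ = a√(2mV₀)/ℏ = 1.94 × √(29.80) = 10.59.
A new bound state (alternating even/odd) appears each time z₀ passes a multiple of π/2, so N = ⌊2z₀/π⌋ + 1 = ⌊6.742⌋ + 1 = 7.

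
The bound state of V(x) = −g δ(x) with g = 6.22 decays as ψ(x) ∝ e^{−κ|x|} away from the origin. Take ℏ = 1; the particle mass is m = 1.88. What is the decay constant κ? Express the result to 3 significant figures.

κ = 11.7

Integrating the TISE across x = 0 gives the cusp condition ψ'(0⁺) − ψ'(0⁻) = −(2mg/ℏ²)ψ(0).
With ψ ∝ e^{−κ|x|} this yields −2κ = −2mg/ℏ², so κ = mg/ℏ² = 11.69.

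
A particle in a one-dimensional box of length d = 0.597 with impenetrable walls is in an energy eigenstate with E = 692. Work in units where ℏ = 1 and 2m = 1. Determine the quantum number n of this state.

From E_n = n²π²ℏ²/(2md²) invert to n = √(2md²E)/(πℏ).
n = (0.597/π) × √(2 × 0.5 × 692) = 4.999 → n = 5.

n = 5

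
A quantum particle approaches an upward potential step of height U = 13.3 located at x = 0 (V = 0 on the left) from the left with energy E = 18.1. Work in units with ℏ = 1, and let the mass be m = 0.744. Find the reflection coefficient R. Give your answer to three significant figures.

R = 0.103

On each side the TISE gives plane waves with k = √(2m(E − V))/ℏ: k₁ = √(2·0.744·18.1) = 5.190, k₂ = √(2·0.744·4.8) = 2.673.
Continuity of ψ and ψ′ at the step yields the reflection amplitude r = (k₁ − k₂)/(k₁ + k₂) = 0.3202; thus R = |r|² = 0.1025, T = 0.8975.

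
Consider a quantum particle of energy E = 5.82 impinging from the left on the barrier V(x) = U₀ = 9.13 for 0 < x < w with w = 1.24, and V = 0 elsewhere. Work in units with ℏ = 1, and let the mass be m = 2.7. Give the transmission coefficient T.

T = 0.000103

E < U₀: inside the barrier ψ ∝ e^{±κx} with κ = √(2m(U₀ − E))/ℏ = 4.228.
κw = 5.242, sinh(κw) = 94.56.
The exact tunnelling result is T⁻¹ = 1 + U₀² sinh²(κw) / [4E(U₀ − E)] = 9674, so T = 0.000103.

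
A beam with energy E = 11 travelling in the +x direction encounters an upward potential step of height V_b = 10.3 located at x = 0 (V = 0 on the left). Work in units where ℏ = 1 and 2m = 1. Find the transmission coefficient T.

T = 0.643

On each side the TISE gives plane waves with k = √(2m(E − V))/ℏ: k₁ = √(2·½·11) = 3.317, k₂ = √(2·½·0.7) = 0.8367.
Matching ψ and ψ′ at x = 0 gives r = (k₁ − k₂)/(k₁ + k₂), so R = r² = 0.3565 and T = 1 − R = 0.6435.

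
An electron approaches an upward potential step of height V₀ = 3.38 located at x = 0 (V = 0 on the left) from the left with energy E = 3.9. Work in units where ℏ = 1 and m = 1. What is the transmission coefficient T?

T = 0.784

On each side the TISE gives plane waves with k = √(2m(E − V))/ℏ: k₁ = √(2·1·3.9) = 2.793, k₂ = √(2·1·0.52) = 1.020.
Matching ψ and ψ′ at x = 0 gives r = (k₁ − k₂)/(k₁ + k₂), so R = r² = 0.2163 and T = 1 − R = 0.7837.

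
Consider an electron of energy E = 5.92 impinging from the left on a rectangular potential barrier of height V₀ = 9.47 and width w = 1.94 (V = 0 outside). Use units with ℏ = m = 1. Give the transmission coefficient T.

Since E < V₀ the interior solution is evanescent with decay constant κ = √(2m(V₀ − E))/ℏ = 2.665.
κw = 5.169, sinh(κw) = 87.89.
Matching ψ, ψ′ at both faces gives T = [1 + V₀² sinh²(κw) / (4E(V₀ − E))]⁻¹ = 1/8242 = 0.000121.

T = 0.000121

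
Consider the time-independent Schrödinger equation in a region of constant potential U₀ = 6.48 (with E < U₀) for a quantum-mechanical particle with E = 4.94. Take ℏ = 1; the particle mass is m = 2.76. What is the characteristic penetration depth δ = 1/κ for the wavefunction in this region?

δ = 0.343

Since E < U₀ the TISE in this region is ψ'' = κ²ψ with κ = √(2m(U₀ − E))/ℏ.
κ = √(2 × 2.76 × 1.54) = 2.916. The penetration depth is δ = 1/κ = 0.343.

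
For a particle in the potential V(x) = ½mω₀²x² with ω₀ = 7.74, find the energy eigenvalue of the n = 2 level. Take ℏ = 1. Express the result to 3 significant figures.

E = 19.4

Using E_n = (n + ½)ℏω₀: E_2 = 2.5 × 7.74 = 19.35.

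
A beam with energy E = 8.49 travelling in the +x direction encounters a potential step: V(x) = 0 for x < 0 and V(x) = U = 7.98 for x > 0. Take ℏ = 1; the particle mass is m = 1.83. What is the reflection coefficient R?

On each side the TISE gives plane waves with k = √(2m(E − V))/ℏ: k₁ = √(2·1.83·8.49) = 5.574, k₂ = √(2·1.83·0.51) = 1.366.
Matching ψ and ψ′ at x = 0 gives r = (k₁ − k₂)/(k₁ + k₂), so R = r² = 0.3676 and T = 1 − R = 0.6324.

R = 0.368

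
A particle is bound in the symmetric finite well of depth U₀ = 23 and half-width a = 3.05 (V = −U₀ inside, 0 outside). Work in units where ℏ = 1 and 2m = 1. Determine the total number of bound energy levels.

N = 10

The dimensionless depth is z₀ = a√(2mU₀)/ℏ = 3.05 × √(23.00) = 14.63.
The even/odd transcendental equations gain one root per π/2 in z₀, giving N = 1 + ⌊2z₀/π⌋ = 1 + ⌊9.312⌋ = 10.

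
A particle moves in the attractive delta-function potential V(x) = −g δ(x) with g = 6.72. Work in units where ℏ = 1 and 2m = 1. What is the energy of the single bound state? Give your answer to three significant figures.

E = -11.3

For x ≠ 0 the bound state is ψ ∝ e^{−κ|x|}; integrating the TISE across the delta gives the cusp condition 2κ = 2mg/ℏ², so κ = 3.360.
Then E = −ℏ²κ²/(2m) = −mg²/(2ℏ²) = -11.29.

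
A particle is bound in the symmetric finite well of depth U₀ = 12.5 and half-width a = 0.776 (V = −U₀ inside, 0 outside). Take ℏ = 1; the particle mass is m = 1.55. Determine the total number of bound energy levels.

N = 4

Define the well-strength parameter z₀ = (a/ℏ)√(2mU₀) = 0.776 × √(2·1.55·12.5) = 4.831.
A new bound state (alternating even/odd) appears each time z₀ passes a multiple of π/2, so N = ⌊2z₀/π⌋ + 1 = ⌊3.075⌋ + 1 = 4.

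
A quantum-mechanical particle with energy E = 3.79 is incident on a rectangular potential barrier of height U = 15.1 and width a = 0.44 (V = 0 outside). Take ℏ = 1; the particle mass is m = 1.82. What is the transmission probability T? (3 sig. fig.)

Since E < U the interior solution is evanescent with decay constant κ = √(2m(U − E))/ℏ = 6.416.
κa = 2.823, sinh(κa) = 8.385.
The exact tunnelling result is T⁻¹ = 1 + U² sinh²(κa) / [4E(U − E)] = 94.50, so T = 0.0106.

T = 0.0106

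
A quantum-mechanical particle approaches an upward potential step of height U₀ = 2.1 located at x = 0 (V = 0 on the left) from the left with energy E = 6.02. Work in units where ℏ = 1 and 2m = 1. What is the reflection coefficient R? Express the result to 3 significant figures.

The wavenumbers are k₁ = √(2mE)/ℏ = 2.454 on the left and k₂ = √(2m(E − U₀))/ℏ = 1.980 on the right.
Matching ψ and ψ′ at x = 0 gives r = (k₁ − k₂)/(k₁ + k₂), so R = r² = 0.01141 and T = 1 − R = 0.9886.

R = 0.0114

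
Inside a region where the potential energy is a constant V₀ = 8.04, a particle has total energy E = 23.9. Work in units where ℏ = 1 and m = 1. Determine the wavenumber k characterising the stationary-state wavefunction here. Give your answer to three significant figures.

With E > V₀ the solution is oscillatory, ψ ∝ e^{±ikx} with k = √(2m(E − V₀))/ℏ.
k = √(2 × 1 × 15.86) = 5.632.

k = 5.63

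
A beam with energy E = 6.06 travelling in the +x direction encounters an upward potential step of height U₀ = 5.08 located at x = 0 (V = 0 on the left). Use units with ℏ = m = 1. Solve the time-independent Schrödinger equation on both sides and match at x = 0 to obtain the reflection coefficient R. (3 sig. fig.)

R = 0.182

On each side the TISE gives plane waves with k = √(2m(E − V))/ℏ: k₁ = √(2·1·6.06) = 3.481, k₂ = √(2·1·0.98) = 1.400.
Continuity of ψ and ψ′ at the step yields the reflection amplitude r = (k₁ − k₂)/(k₁ + k₂) = 0.4264; thus R = |r|² = 0.1818, T = 0.8182.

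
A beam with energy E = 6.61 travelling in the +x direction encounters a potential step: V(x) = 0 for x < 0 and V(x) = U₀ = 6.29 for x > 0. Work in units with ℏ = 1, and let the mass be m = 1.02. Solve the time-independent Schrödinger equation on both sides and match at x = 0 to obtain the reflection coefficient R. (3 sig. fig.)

R = 0.409

The wavenumbers are k₁ = √(2mE)/ℏ = 3.672 on the left and k₂ = √(2m(E − U₀))/ℏ = 0.8080 on the right.
Continuity of ψ and ψ′ at the step yields the reflection amplitude r = (k₁ − k₂)/(k₁ + k₂) = 0.6393; thus R = |r|² = 0.4087, T = 0.5913.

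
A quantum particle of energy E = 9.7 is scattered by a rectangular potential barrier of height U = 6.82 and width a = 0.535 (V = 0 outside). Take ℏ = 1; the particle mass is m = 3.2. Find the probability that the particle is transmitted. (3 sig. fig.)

E > U: inside the barrier k₂ = √(2m(E − U))/ℏ = 4.293, k₂a = 2.297.
Matching at both interfaces gives T⁻¹ = 1 + U² sin²(k₂a) / [4E(E − U)] = 1.233, hence T = 0.811.

T = 0.811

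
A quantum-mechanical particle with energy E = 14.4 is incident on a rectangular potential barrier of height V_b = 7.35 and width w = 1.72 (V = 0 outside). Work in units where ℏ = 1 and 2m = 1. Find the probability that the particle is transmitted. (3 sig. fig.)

T = 0.885

E > V_b: inside the barrier k₂ = √(2m(E − V_b))/ℏ = 2.655, k₂w = 4.567.
Matching at both interfaces gives T⁻¹ = 1 + V_b² sin²(k₂w) / [4E(E − V_b)] = 1.130, hence T = 0.885.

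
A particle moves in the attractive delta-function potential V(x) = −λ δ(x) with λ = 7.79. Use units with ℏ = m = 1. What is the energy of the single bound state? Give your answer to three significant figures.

E = -30.3

The bound state is ψ(x) = √κ e^{−κ|x|}. The derivative jump ψ'(0⁺) − ψ'(0⁻) = −(2mλ/ℏ²)ψ(0) fixes κ = mλ/ℏ² = 7.790.
Then E = −ℏ²κ²/(2m) = −mλ²/(2ℏ²) = -30.34.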